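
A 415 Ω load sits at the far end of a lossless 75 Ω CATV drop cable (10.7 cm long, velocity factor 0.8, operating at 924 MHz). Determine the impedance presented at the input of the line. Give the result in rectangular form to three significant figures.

λ = v/f = 0.8·c / 924 MHz = 0.26 m
βl = 2π·l/λ = 2π × 0.412 = 148°
tan(βl) = tan(148°) = -0.618
Z_in = Z_0·(Z_L + jZ_0·tanβl)/(Z_0 + jZ_L·tanβl)
     = 75·(415 − j46.3)/(75 − j256)

Z_in ≈ 45.2 + j108 Ω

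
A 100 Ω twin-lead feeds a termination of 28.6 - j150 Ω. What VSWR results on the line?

Γ = (Z_L − Z_0)/(Z_L + Z_0) = (-71.4 − j150)/(128.6 − j150)
|Γ| = 166/198 = 0.841
VSWR = (1 + |Γ|)/(1 − |Γ|) = 1.84/0.159

VSWR ≈ 11.6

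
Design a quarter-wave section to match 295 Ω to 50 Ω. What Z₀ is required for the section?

Z_qwt ≈ 121 Ω

Z_qwt = √(Z_0·R_L) = √(50 × 295) = √14750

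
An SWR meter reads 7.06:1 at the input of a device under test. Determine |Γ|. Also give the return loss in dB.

|Γ| ≈ 0.752; return loss ≈ 2.48 dB

|Γ| = (S − 1)/(S + 1) = (7.06 − 1)/(7.06 + 1) = 6.06/8.06
RL = −20·log₁₀|Γ| = −20·log₁₀(0.752)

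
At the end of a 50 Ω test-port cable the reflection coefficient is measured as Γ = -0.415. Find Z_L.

Z_L ≈ 20.7 Ω

Z_L = Z_0·(1 + Γ)/(1 − Γ) = 50·(0.585)/(1.42)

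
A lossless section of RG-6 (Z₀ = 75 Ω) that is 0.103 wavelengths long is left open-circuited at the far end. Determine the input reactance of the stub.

X_in ≈ -99.2 Ω (capacitive)

βl = 2π × 0.103 = 37.1°
tan(βl) = 0.756
For an open-circuited stub, Z_in = −jZ_0·cot(βl) = −jZ_0/tan(βl)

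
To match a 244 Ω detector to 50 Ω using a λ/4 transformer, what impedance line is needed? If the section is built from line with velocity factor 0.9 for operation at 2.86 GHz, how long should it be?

Z_qwt ≈ 110 Ω; length ≈ 2.36 cm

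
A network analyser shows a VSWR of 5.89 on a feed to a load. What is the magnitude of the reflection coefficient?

|Γ| = (S − 1)/(S + 1) = (5.89 − 1)/(5.89 + 1) = 4.89/6.89

|Γ| ≈ 0.71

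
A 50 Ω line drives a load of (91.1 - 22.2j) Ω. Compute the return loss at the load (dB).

RL ≈ 9.71 dB

Γ = (41.1 − j22.2)/(141.1 − j22.2), |Γ| = 0.327
RL = −20·log₁₀|Γ| = −20·log₁₀(0.327)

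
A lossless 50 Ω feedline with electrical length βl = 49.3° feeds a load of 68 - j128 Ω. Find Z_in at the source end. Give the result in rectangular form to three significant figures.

tan(βl) = tan(49.3°) = 1.16
Z_in = Z_0·(Z_L + jZ_0·tanβl)/(Z_0 + jZ_L·tanβl)
     = 50·(68 − j69.9)/(199 + j79.1)

Z_in ≈ 8.73 − j21 Ω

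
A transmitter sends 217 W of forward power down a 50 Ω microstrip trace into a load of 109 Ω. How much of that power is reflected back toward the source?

P_reflected ≈ 29.9 W

Γ = (109 − 50)/(109 + 50) = 0.371
|Γ|² = 0.138
P_refl = |Γ|²·P_inc = 29.9 W, P_del = (1 − |Γ|²)·P_inc = 187 W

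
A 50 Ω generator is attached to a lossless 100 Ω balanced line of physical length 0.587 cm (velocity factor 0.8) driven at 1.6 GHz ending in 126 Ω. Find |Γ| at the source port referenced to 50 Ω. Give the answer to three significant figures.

λ = v/f = 0.8·c / 1.6 GHz = 0.15 m
βl = 2π·l/λ = 2π × 0.0391 = 14.1°
tan(βl) = 0.251
Z_in = Z_0·(Z_L + jZ_0·tanβl)/(Z_0 + jZ_L·tanβl) = 122 − j13.4 Ω
Γ_s = (Z_in − Z_s)/(Z_in + Z_s) = (71.8 − j13.4)/(172 − j13.4), |Γ_s| = 0.424

|Γ| ≈ 0.424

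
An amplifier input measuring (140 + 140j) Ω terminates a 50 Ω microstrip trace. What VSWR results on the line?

VSWR ≈ 5.78

Γ = (Z_L − Z_0)/(Z_L + Z_0) = (90 + j140)/(190 + j140)
|Γ| = 166/236 = 0.705
VSWR = (1 + |Γ|)/(1 − |Γ|) = 1.71/0.295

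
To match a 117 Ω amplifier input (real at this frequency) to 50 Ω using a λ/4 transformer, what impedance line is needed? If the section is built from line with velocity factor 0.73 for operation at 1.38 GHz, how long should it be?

Z_qwt ≈ 76.5 Ω; length ≈ 3.97 cm

Z_qwt = √(Z_0·R_L) = √(50 × 117) = √5850
λ = 0.73·c/f = 0.159 m, so l = λ/4 = 0.0397 m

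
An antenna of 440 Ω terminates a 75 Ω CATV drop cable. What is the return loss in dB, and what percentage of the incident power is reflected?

Γ = (440 − 75)/(440 + 75) = 0.709
RL = −20·log₁₀(0.709) = 2.99 dB
P_refl/P_inc = |Γ|² = 0.502

RL ≈ 2.99 dB; 50.2% of incident power reflected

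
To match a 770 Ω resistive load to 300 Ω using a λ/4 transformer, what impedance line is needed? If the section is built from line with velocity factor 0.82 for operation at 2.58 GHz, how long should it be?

Z_qwt ≈ 481 Ω; length ≈ 2.38 cm

Z_qwt = √(Z_0·R_L) = √(300 × 770) = √231000
λ = 0.82·c/f = 0.0953 m, so l = λ/4 = 0.0238 m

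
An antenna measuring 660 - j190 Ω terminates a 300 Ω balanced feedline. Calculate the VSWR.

Γ = (Z_L − Z_0)/(Z_L + Z_0) = (360 − j190)/(960 − j190)
|Γ| = 407/979 = 0.416
VSWR = (1 + |Γ|)/(1 − |Γ|) = 1.42/0.584

VSWR ≈ 2.42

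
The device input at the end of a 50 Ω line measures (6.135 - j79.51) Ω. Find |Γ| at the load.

Γ = (Z_L − Z_0)/(Z_L + Z_0) = (-43.87 − j79.51)/(56.13 − j79.51)
|Γ| = 90.8/97.3

|Γ| ≈ 0.933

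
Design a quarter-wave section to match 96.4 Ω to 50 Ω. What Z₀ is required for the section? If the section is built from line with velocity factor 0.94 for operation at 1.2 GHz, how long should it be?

Z_qwt = √(Z_0·R_L) = √(50 × 96.4) = √4820
λ = 0.94·c/f = 0.235 m, so l = λ/4 = 0.0587 m

Z_qwt ≈ 69.4 Ω; length ≈ 5.88 cm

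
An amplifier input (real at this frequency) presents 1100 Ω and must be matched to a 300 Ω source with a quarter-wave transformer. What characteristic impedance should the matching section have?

Z_qwt ≈ 574 Ω

Z_qwt = √(Z_0·R_L) = √(300 × 1100) = √330000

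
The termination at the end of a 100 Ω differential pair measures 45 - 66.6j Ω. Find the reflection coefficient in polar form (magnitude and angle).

Γ = (Z_L − Z_0)/(Z_L + Z_0) = (-55 − j66.6)/(145 − j66.6)
|Γ| = 86.4/160 = 0.541

Γ ≈ 0.541 ∠ -105°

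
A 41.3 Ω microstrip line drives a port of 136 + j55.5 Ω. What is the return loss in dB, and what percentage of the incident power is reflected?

Γ = (94.7 + j55.5)/(177.3 + j55.5), |Γ| = 0.591
RL = −20·log₁₀(0.591) = 4.57 dB
P_refl/P_inc = |Γ|² = 0.349

RL ≈ 4.57 dB; 34.9% of incident power reflected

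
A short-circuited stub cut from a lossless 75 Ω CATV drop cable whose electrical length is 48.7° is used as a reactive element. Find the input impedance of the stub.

tan(βl) = 1.14
For a short-circuited stub, Z_in = jZ_0·tan(βl)

Z_in ≈ +j85.4 Ω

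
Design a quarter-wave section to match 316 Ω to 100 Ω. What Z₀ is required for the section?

Z_qwt = √(Z_0·R_L) = √(100 × 316) = √31600

Z_qwt ≈ 178 Ω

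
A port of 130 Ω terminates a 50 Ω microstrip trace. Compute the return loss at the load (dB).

RL ≈ 7.04 dB

Γ = (130 − 50)/(130 + 50) = 0.444
RL = −20·log₁₀|Γ| = −20·log₁₀(0.444)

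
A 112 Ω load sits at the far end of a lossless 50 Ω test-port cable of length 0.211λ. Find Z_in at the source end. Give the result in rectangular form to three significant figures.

βl = 2π × 0.211 = 76°
tan(βl) = tan(76°) = 4
Z_in = Z_0·(Z_L + jZ_0·tanβl)/(Z_0 + jZ_L·tanβl)
     = 50·(112 + j200)/(50 + j448)

Z_in ≈ 23.4 − j9.89 Ω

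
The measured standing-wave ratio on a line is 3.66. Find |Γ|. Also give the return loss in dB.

|Γ| ≈ 0.571; return loss ≈ 4.87 dB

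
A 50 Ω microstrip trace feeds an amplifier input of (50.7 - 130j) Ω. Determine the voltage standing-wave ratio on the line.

VSWR ≈ 8.55

Γ = (Z_L − Z_0)/(Z_L + Z_0) = (0.7 − j130)/(100.7 − j130)
|Γ| = 130/164 = 0.791
VSWR = (1 + |Γ|)/(1 − |Γ|) = 1.79/0.209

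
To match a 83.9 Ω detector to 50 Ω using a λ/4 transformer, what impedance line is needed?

Z_qwt = √(Z_0·R_L) = √(50 × 83.9) = √4195

Z_qwt ≈ 64.8 Ω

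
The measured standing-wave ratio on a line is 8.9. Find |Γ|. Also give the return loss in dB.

|Γ| = (S − 1)/(S + 1) = (8.9 − 1)/(8.9 + 1) = 7.9/9.9
RL = −20·log₁₀|Γ| = −20·log₁₀(0.798)

|Γ| ≈ 0.798; return loss ≈ 1.96 dB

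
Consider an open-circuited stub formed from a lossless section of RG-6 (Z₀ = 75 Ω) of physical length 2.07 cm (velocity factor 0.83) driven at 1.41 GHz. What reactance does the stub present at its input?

X_in ≈ -82.7 Ω (capacitive)

λ = v/f = 0.83·c / 1.41 GHz = 0.177 m
βl = 2π·l/λ = 2π × 0.117 = 42.2°
tan(βl) = 0.907
For an open-circuited stub, Z_in = −jZ_0·cot(βl) = −jZ_0/tan(βl)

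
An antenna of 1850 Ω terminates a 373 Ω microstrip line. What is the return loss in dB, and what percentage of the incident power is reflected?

Γ = (1850 − 373)/(1850 + 373) = 0.664
RL = −20·log₁₀(0.664) = 3.55 dB
P_refl/P_inc = |Γ|² = 0.441

RL ≈ 3.55 dB; 44.1% of incident power reflected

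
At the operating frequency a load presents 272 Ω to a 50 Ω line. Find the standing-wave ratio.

VSWR ≈ 5.44

For a purely resistive load, VSWR = R_L/Z_0 or Z_0/R_L (whichever > 1) = 272/50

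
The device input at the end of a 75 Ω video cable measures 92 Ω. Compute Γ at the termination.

Γ = 0.102

Γ = (Z_L − Z_0)/(Z_L + Z_0) = (92 − 75)/(92 + 75) = 17/167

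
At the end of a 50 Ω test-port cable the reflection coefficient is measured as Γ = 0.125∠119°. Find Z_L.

Z_L = Z_0·(1 + Γ)/(1 − Γ) = 50·(0.939 + j0.109)/(1.06 − j0.109)

Z_L ≈ 43.3 + j9.62 Ω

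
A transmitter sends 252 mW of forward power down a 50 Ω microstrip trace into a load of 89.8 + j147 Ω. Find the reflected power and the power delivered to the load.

|Γ| = |(39.8 + j147)/(139.8 + j147)| = 0.751
|Γ|² = 0.564
P_refl = |Γ|²·P_inc = 142 mW, P_del = (1 − |Γ|²)·P_inc = 110 mW

P_reflected ≈ 142 mW; P_delivered ≈ 110 mW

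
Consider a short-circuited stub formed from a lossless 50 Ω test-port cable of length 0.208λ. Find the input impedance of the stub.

βl = 2π × 0.208 = 74.9°
tan(βl) = 3.7
For a short-circuited stub, Z_in = jZ_0·tan(βl)

Z_in ≈ +j185 Ω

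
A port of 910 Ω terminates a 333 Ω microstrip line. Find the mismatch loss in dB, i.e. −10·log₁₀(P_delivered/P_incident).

mismatch loss ≈ 1.05 dB

Γ = (910 − 333)/(910 + 333) = 0.464
|Γ|² = 0.215, so P_del/P_inc = 1 − |Γ|² = 0.785
ML = −10·log₁₀(1 − |Γ|²)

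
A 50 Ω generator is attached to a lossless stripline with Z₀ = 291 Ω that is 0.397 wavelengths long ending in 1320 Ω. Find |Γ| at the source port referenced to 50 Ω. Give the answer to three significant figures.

βl = 2π × 0.397 = 143°
tan(βl) = -0.756
Z_in = Z_0·(Z_L + jZ_0·tanβl)/(Z_0 + jZ_L·tanβl) = 163 + j338 Ω
Γ_s = (Z_in − Z_s)/(Z_in + Z_s) = (113 + j338)/(213 + j338), |Γ_s| = 0.892

|Γ| ≈ 0.892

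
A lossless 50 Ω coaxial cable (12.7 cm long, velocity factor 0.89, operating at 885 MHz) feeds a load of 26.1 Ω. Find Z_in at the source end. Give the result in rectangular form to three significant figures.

Z_in ≈ 31.3 − j18.3 Ω

λ = v/f = 0.89·c / 885 MHz = 0.302 m
βl = 2π·l/λ = 2π × 0.421 = 152°
tan(βl) = tan(152°) = -0.542
Z_in = Z_0·(Z_L + jZ_0·tanβl)/(Z_0 + jZ_L·tanβl)
     = 50·(26.1 − j27.1)/(50 − j14.1)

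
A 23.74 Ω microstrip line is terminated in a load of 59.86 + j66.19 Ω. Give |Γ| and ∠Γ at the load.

Γ ≈ 0.707 ∠ 23°

Γ = (Z_L − Z_0)/(Z_L + Z_0) = (36.12 + j66.19)/(83.6 + j66.19)
|Γ| = 75.4/107 = 0.707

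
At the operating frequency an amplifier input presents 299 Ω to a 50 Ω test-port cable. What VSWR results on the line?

Γ = (299 − 50)/(299 + 50) = 0.713
VSWR = (1 + 0.713)/(1 − 0.713)

VSWR ≈ 5.98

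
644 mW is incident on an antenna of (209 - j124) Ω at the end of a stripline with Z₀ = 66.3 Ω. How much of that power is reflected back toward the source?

|Γ| = |(142.7 − j124)/(275.3 − j124)| = 0.626
|Γ|² = 0.392
P_refl = |Γ|²·P_inc = 252 mW, P_del = (1 − |Γ|²)·P_inc = 392 mW

P_reflected ≈ 252 mW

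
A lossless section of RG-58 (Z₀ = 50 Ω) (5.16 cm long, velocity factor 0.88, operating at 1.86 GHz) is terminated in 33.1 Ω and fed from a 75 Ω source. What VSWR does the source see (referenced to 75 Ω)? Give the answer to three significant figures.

VSWR ≈ 1.72

λ = v/f = 0.88·c / 1.86 GHz = 0.142 m
βl = 2π·l/λ = 2π × 0.364 = 131°
tan(βl) = -1.16
Z_in = Z_0·(Z_L + jZ_0·tanβl)/(Z_0 + jZ_L·tanβl) = 48.8 − j20.5 Ω
Γ_s = (Z_in − Z_s)/(Z_in + Z_s) = (-26.2 − j20.5)/(124 − j20.5), |Γ_s| = 0.265
VSWR = (1 + |Γ_s|)/(1 − |Γ_s|)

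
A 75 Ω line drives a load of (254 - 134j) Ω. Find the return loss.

RL ≈ 4.02 dB

Γ = (179 − j134)/(329 − j134), |Γ| = 0.629
RL = −20·log₁₀|Γ| = −20·log₁₀(0.629)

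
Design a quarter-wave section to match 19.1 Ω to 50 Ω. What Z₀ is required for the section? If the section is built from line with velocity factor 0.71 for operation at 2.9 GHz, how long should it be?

Z_qwt = √(Z_0·R_L) = √(50 × 19.1) = √955
λ = 0.71·c/f = 0.0734 m, so l = λ/4 = 0.0184 m

Z_qwt ≈ 30.9 Ω; length ≈ 1.84 cm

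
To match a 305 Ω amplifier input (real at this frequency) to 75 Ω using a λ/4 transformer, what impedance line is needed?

Z_qwt = √(Z_0·R_L) = √(75 × 305) = √22880

Z_qwt ≈ 151 Ω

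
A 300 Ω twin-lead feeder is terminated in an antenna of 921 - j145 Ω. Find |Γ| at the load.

Γ = (Z_L − Z_0)/(Z_L + Z_0) = (621 − j145)/(1221 − j145)
|Γ| = 638/1230

|Γ| ≈ 0.519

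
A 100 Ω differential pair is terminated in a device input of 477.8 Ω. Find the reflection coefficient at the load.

Γ = (Z_L − Z_0)/(Z_L + Z_0) = (477.8 − 100)/(477.8 + 100) = 377.8/577.8

Γ = 0.654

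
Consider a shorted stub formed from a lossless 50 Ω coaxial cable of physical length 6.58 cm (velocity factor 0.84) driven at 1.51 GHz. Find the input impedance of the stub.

λ = v/f = 0.84·c / 1.51 GHz = 0.167 m
βl = 2π·l/λ = 2π × 0.394 = 142°
tan(βl) = -0.783
For a shorted stub, Z_in = jZ_0·tan(βl)

Z_in ≈ −j39.1 Ω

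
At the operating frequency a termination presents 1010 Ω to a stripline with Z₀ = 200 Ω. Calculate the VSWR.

VSWR ≈ 5.05

For a purely resistive load, VSWR = R_L/Z_0 or Z_0/R_L (whichever > 1) = 1010/200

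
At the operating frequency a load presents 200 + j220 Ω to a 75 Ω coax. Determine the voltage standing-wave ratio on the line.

VSWR ≈ 6.1

Γ = (Z_L − Z_0)/(Z_L + Z_0) = (125 + j220)/(275 + j220)
|Γ| = 253/352 = 0.718
VSWR = (1 + |Γ|)/(1 − |Γ|) = 1.72/0.282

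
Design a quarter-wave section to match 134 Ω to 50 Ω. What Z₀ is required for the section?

Z_qwt = √(Z_0·R_L) = √(50 × 134) = √6700

Z_qwt ≈ 81.9 Ω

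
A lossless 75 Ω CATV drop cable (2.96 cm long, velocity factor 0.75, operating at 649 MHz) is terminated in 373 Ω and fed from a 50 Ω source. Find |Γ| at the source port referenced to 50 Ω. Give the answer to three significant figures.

λ = v/f = 0.75·c / 649 MHz = 0.347 m
βl = 2π·l/λ = 2π × 0.0854 = 30.7°
tan(βl) = 0.595
Z_in = Z_0·(Z_L + jZ_0·tanβl)/(Z_0 + jZ_L·tanβl) = 51.8 − j109 Ω
Γ_s = (Z_in − Z_s)/(Z_in + Z_s) = (1.81 − j109)/(102 − j109), |Γ_s| = 0.73

|Γ| ≈ 0.73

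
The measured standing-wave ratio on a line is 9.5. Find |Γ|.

|Γ| ≈ 0.81

|Γ| = (S − 1)/(S + 1) = (9.5 − 1)/(9.5 + 1) = 8.5/10.5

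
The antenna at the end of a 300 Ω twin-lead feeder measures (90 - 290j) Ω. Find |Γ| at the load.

Γ = (Z_L − Z_0)/(Z_L + Z_0) = (-210 − j290)/(390 − j290)
|Γ| = 358/486

|Γ| ≈ 0.737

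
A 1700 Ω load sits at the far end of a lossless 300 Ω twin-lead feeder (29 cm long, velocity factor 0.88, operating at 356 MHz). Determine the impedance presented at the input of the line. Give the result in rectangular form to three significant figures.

λ = v/f = 0.88·c / 356 MHz = 0.742 m
βl = 2π·l/λ = 2π × 0.391 = 141°
tan(βl) = tan(141°) = -0.816
Z_in = Z_0·(Z_L + jZ_0·tanβl)/(Z_0 + jZ_L·tanβl)
     = 300·(1700 − j245)/(300 − j1390)

Z_in ≈ 127 + j340 Ω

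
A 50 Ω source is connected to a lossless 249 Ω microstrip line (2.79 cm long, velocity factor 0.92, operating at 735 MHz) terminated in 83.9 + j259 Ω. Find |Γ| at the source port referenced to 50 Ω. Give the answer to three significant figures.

λ = v/f = 0.92·c / 735 MHz = 0.376 m
βl = 2π·l/λ = 2π × 0.0743 = 26.7°
tan(βl) = 0.504
Z_in = Z_0·(Z_L + jZ_0·tanβl)/(Z_0 + jZ_L·tanβl) = 412 + j661 Ω
Γ_s = (Z_in − Z_s)/(Z_in + Z_s) = (362 + j661)/(462 + j661), |Γ_s| = 0.934

|Γ| ≈ 0.934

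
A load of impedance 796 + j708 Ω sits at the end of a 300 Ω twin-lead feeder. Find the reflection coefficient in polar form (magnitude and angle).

Γ ≈ 0.663 ∠ 22.1°

Γ = (Z_L − Z_0)/(Z_L + Z_0) = (496 + j708)/(1096 + j708)
|Γ| = 864/1300 = 0.663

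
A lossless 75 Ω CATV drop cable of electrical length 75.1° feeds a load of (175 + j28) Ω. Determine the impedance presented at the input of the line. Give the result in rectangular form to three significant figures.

Z_in ≈ 34.3 − j21.5 Ω

tan(βl) = tan(75.1°) = 3.76
Z_in = Z_0·(Z_L + jZ_0·tanβl)/(Z_0 + jZ_L·tanβl)
     = 75·(175 + j310)/(-30.2 + j658)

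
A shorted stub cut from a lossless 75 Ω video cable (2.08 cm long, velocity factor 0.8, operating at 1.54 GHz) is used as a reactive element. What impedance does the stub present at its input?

λ = v/f = 0.8·c / 1.54 GHz = 0.156 m
βl = 2π·l/λ = 2π × 0.133 = 48°
tan(βl) = 1.11
For a shorted stub, Z_in = jZ_0·tan(βl)

Z_in ≈ +j83.4 Ω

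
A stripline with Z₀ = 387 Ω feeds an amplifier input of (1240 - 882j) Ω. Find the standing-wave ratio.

Γ = (Z_L − Z_0)/(Z_L + Z_0) = (853 − j882)/(1627 − j882)
|Γ| = 1230/1850 = 0.663
VSWR = (1 + |Γ|)/(1 − |Γ|) = 1.66/0.337

VSWR ≈ 4.93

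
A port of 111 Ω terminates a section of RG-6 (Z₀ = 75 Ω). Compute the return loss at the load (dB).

Γ = (111 − 75)/(111 + 75) = 0.194
RL = −20·log₁₀|Γ| = −20·log₁₀(0.194)

RL ≈ 14.3 dB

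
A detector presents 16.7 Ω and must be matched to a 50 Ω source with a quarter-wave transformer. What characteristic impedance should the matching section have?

Z_qwt ≈ 28.9 Ω

Z_qwt = √(Z_0·R_L) = √(50 × 16.7) = √835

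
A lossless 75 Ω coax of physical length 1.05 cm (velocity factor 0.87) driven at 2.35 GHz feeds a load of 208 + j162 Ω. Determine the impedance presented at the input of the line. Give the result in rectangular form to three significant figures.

λ = v/f = 0.87·c / 2.35 GHz = 0.111 m
βl = 2π·l/λ = 2π × 0.0945 = 34°
tan(βl) = tan(34°) = 0.675
Z_in = Z_0·(Z_L + jZ_0·tanβl)/(Z_0 + jZ_L·tanβl)
     = 75·(208 + j213)/(-34.4 + j140)

Z_in ≈ 81.4 − j131 Ω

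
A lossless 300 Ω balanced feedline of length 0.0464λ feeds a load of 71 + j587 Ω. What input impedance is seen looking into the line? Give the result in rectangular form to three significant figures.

Z_in ≈ 441 + j1560 Ω

βl = 2π × 0.0464 = 16.7°
tan(βl) = tan(16.7°) = 0.3
Z_in = Z_0·(Z_L + jZ_0·tanβl)/(Z_0 + jZ_L·tanβl)
     = 300·(71 + j677)/(124 + j21.3)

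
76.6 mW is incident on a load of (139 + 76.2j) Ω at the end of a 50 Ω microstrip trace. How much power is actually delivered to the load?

P_delivered ≈ 51.3 mW

|Γ| = |(89 + j76.2)/(189 + j76.2)| = 0.575
|Γ|² = 0.331
P_refl = |Γ|²·P_inc = 25.3 mW, P_del = (1 − |Γ|²)·P_inc = 51.3 mW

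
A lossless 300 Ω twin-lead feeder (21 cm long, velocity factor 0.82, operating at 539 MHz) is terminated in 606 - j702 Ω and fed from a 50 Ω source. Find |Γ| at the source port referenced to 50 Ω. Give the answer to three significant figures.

λ = v/f = 0.82·c / 539 MHz = 0.456 m
βl = 2π·l/λ = 2π × 0.46 = 166°
tan(βl) = -0.256
Z_in = Z_0·(Z_L + jZ_0·tanβl)/(Z_0 + jZ_L·tanβl) = 1510 + j2.17 Ω
Γ_s = (Z_in − Z_s)/(Z_in + Z_s) = (1460 + j2.17)/(1560 + j2.17), |Γ_s| = 0.936

|Γ| ≈ 0.936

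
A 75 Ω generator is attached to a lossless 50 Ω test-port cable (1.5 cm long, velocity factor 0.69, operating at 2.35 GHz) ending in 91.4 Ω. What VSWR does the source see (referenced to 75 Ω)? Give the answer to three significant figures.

VSWR ≈ 2.45

λ = v/f = 0.69·c / 2.35 GHz = 0.0881 m
βl = 2π·l/λ = 2π × 0.17 = 61.3°
tan(βl) = 1.83
Z_in = Z_0·(Z_L + jZ_0·tanβl)/(Z_0 + jZ_L·tanβl) = 32.6 − j17.6 Ω
Γ_s = (Z_in − Z_s)/(Z_in + Z_s) = (-42.4 − j17.6)/(108 − j17.6), |Γ_s| = 0.421
VSWR = (1 + |Γ_s|)/(1 − |Γ_s|)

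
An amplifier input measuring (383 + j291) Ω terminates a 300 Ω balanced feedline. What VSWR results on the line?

Γ = (Z_L − Z_0)/(Z_L + Z_0) = (83 + j291)/(683 + j291)
|Γ| = 303/742 = 0.408
VSWR = (1 + |Γ|)/(1 − |Γ|) = 1.41/0.592

VSWR ≈ 2.38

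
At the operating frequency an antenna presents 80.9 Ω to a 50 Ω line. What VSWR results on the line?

VSWR ≈ 1.62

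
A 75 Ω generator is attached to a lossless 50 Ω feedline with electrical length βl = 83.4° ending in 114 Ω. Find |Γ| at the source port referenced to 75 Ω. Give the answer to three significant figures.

tan(βl) = 8.64
Z_in = Z_0·(Z_L + jZ_0·tanβl)/(Z_0 + jZ_L·tanβl) = 22.2 − j4.66 Ω
Γ_s = (Z_in − Z_s)/(Z_in + Z_s) = (-52.8 − j4.66)/(97.2 − j4.66), |Γ_s| = 0.545

|Γ| ≈ 0.545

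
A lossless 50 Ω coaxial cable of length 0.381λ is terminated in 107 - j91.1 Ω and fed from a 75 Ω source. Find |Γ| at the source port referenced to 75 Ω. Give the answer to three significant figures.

|Γ| ≈ 0.546

βl = 2π × 0.381 = 137°
tan(βl) = -0.927
Z_in = Z_0·(Z_L + jZ_0·tanβl)/(Z_0 + jZ_L·tanβl) = 45.1 + j69.6 Ω
Γ_s = (Z_in − Z_s)/(Z_in + Z_s) = (-29.9 + j69.6)/(120 + j69.6), |Γ_s| = 0.546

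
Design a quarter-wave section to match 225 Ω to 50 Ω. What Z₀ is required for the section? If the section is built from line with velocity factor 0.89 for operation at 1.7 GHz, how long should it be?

Z_qwt ≈ 106 Ω; length ≈ 3.93 cm

Z_qwt = √(Z_0·R_L) = √(50 × 225) = √11250
λ = 0.89·c/f = 0.157 m, so l = λ/4 = 0.0393 m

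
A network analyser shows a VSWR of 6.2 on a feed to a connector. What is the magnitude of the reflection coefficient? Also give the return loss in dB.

|Γ| ≈ 0.722; return loss ≈ 2.83 dB

|Γ| = (S − 1)/(S + 1) = (6.2 − 1)/(6.2 + 1) = 5.2/7.2
RL = −20·log₁₀|Γ| = −20·log₁₀(0.722)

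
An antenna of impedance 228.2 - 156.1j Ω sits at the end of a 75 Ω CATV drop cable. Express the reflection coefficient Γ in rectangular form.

Γ = (Z_L − Z_0)/(Z_L + Z_0) = (153.2 − j156.1)/(303.2 − j156.1)

Γ ≈ 0.609 − j0.201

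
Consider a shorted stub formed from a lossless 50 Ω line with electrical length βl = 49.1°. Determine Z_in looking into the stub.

Z_in ≈ +j57.7 Ω

tan(βl) = 1.15
For a shorted stub, Z_in = jZ_0·tan(βl)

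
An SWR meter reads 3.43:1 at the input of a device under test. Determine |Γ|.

|Γ| = (S − 1)/(S + 1) = (3.43 − 1)/(3.43 + 1) = 2.43/4.43

|Γ| ≈ 0.549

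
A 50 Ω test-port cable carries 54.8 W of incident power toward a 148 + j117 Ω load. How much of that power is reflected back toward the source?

|Γ| = |(98 + j117)/(198 + j117)| = 0.664
|Γ|² = 0.44
P_refl = |Γ|²·P_inc = 24.1 W, P_del = (1 − |Γ|²)·P_inc = 30.7 W

P_reflected ≈ 24.1 W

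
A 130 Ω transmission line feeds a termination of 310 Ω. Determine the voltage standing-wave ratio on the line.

Γ = (310 − 130)/(310 + 130) = 0.409
VSWR = (1 + 0.409)/(1 − 0.409)

VSWR ≈ 2.38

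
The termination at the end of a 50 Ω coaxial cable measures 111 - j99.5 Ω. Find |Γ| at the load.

|Γ| ≈ 0.617

Γ = (Z_L − Z_0)/(Z_L + Z_0) = (61 − j99.5)/(161 − j99.5)
|Γ| = 117/189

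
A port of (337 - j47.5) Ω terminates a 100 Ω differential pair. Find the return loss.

RL ≈ 5.19 dB

Γ = (237 − j47.5)/(437 − j47.5), |Γ| = 0.55
RL = −20·log₁₀|Γ| = −20·log₁₀(0.55)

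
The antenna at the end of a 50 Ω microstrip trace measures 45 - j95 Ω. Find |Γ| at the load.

|Γ| ≈ 0.708

Γ = (Z_L − Z_0)/(Z_L + Z_0) = (-5 − j95)/(95 − j95)
|Γ| = 95.1/134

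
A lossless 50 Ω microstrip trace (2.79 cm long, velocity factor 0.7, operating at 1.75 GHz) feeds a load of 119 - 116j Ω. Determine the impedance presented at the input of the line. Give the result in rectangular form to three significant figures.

Z_in ≈ 10.4 + j5.11 Ω

λ = v/f = 0.7·c / 1.75 GHz = 0.12 m
βl = 2π·l/λ = 2π × 0.233 = 83.7°
tan(βl) = tan(83.7°) = 9.06
Z_in = Z_0·(Z_L + jZ_0·tanβl)/(Z_0 + jZ_L·tanβl)
     = 50·(119 + j337)/(1100 + j1080)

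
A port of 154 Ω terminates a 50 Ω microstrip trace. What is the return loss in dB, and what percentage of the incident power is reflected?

RL ≈ 5.85 dB; 26% of incident power reflected

Γ = (154 − 50)/(154 + 50) = 0.51
RL = −20·log₁₀(0.51) = 5.85 dB
P_refl/P_inc = |Γ|² = 0.26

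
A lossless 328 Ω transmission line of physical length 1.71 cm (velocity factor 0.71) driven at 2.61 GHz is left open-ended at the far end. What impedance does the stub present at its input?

Z_in ≈ −j85.2 Ω

λ = v/f = 0.71·c / 2.61 GHz = 0.0816 m
βl = 2π·l/λ = 2π × 0.21 = 75.4°
tan(βl) = 3.85
For an open-ended stub, Z_in = −jZ_0·cot(βl) = −jZ_0/tan(βl)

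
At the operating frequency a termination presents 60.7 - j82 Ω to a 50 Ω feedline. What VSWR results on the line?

Γ = (Z_L − Z_0)/(Z_L + Z_0) = (10.7 − j82)/(110.7 − j82)
|Γ| = 82.7/138 = 0.6
VSWR = (1 + |Γ|)/(1 − |Γ|) = 1.6/0.4

VSWR ≈ 4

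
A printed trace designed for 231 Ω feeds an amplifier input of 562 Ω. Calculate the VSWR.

For a purely resistive load, VSWR = R_L/Z_0 or Z_0/R_L (whichever > 1) = 562/231

VSWR ≈ 2.43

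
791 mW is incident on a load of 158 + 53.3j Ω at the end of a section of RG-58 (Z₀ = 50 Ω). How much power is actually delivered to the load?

|Γ| = |(108 + j53.3)/(208 + j53.3)| = 0.561
|Γ|² = 0.315
P_refl = |Γ|²·P_inc = 249 mW, P_del = (1 − |Γ|²)·P_inc = 542 mW

P_delivered ≈ 542 mW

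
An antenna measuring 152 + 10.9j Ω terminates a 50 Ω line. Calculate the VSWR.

VSWR ≈ 3.06

Γ = (Z_L − Z_0)/(Z_L + Z_0) = (102 + j10.9)/(202 + j10.9)
|Γ| = 103/202 = 0.507
VSWR = (1 + |Γ|)/(1 − |Γ|) = 1.51/0.493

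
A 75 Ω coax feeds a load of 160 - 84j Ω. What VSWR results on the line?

Γ = (Z_L − Z_0)/(Z_L + Z_0) = (85 − j84)/(235 − j84)
|Γ| = 120/250 = 0.479
VSWR = (1 + |Γ|)/(1 − |Γ|) = 1.48/0.521

VSWR ≈ 2.84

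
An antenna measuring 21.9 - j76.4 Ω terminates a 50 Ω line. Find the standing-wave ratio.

VSWR ≈ 7.93

Γ = (Z_L − Z_0)/(Z_L + Z_0) = (-28.1 − j76.4)/(71.9 − j76.4)
|Γ| = 81.4/105 = 0.776
VSWR = (1 + |Γ|)/(1 − |Γ|) = 1.78/0.224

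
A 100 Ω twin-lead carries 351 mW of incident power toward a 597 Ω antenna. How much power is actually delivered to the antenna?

Γ = (597 − 100)/(597 + 100) = 0.713
|Γ|² = 0.508
P_refl = |Γ|²·P_inc = 178 mW, P_del = (1 − |Γ|²)·P_inc = 173 mW

P_delivered ≈ 173 mW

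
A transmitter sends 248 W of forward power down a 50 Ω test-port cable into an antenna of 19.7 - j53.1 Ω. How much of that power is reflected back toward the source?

|Γ| = |(-30.3 − j53.1)/(69.7 − j53.1)| = 0.698
|Γ|² = 0.487
P_refl = |Γ|²·P_inc = 121 W, P_del = (1 − |Γ|²)·P_inc = 127 W

P_reflected ≈ 121 W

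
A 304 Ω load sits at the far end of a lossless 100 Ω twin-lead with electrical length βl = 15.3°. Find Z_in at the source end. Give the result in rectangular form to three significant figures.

tan(βl) = tan(15.3°) = 0.274
Z_in = Z_0·(Z_L + jZ_0·tanβl)/(Z_0 + jZ_L·tanβl)
     = 100·(304 + j27.4)/(100 + j83.2)

Z_in ≈ 193 − j133 Ω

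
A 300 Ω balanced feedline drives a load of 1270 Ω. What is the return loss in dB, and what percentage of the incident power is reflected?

Γ = (1270 − 300)/(1270 + 300) = 0.618
RL = −20·log₁₀(0.618) = 4.18 dB
P_refl/P_inc = |Γ|² = 0.382

RL ≈ 4.18 dB; 38.2% of incident power reflected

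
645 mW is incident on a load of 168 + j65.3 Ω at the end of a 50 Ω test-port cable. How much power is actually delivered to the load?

|Γ| = |(118 + j65.3)/(218 + j65.3)| = 0.593
|Γ|² = 0.351
P_refl = |Γ|²·P_inc = 227 mW, P_del = (1 − |Γ|²)·P_inc = 418 mW

P_delivered ≈ 418 mW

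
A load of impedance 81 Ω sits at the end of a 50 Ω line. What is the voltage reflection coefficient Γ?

Γ = 0.237

Γ = (Z_L − Z_0)/(Z_L + Z_0) = (81 − 50)/(81 + 50) = 31/131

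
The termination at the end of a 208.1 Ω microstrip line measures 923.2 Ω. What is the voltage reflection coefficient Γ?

Γ = (Z_L − Z_0)/(Z_L + Z_0) = (923.2 − 208.1)/(923.2 + 208.1) = 715.1/1131

Γ = 0.632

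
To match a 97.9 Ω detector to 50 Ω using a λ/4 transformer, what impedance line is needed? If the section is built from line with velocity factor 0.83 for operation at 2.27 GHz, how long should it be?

Z_qwt ≈ 70 Ω; length ≈ 2.74 cm

Z_qwt = √(Z_0·R_L) = √(50 × 97.9) = √4895
λ = 0.83·c/f = 0.11 m, so l = λ/4 = 0.0274 m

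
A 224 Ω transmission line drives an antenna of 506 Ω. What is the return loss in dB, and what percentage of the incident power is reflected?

Γ = (506 − 224)/(506 + 224) = 0.386
RL = −20·log₁₀(0.386) = 8.26 dB
P_refl/P_inc = |Γ|² = 0.149

RL ≈ 8.26 dB; 14.9% of incident power reflected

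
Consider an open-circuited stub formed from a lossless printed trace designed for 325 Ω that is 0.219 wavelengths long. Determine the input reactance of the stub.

X_in ≈ -64.1 Ω (capacitive)

βl = 2π × 0.219 = 78.8°
tan(βl) = 5.07
For an open-circuited stub, Z_in = −jZ_0·cot(βl) = −jZ_0/tan(βl)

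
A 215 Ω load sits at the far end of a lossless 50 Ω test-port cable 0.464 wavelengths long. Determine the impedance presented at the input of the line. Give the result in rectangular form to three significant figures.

Z_in ≈ 114 + j102 Ω

βl = 2π × 0.464 = 167°
tan(βl) = tan(167°) = -0.23
Z_in = Z_0·(Z_L + jZ_0·tanβl)/(Z_0 + jZ_L·tanβl)
     = 50·(215 − j11.5)/(50 − j49.5)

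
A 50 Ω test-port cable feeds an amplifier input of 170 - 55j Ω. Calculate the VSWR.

Γ = (Z_L − Z_0)/(Z_L + Z_0) = (120 − j55)/(220 − j55)
|Γ| = 132/227 = 0.582
VSWR = (1 + |Γ|)/(1 − |Γ|) = 1.58/0.418

VSWR ≈ 3.79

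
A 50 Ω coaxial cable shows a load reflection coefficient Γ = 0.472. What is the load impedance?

Z_L = Z_0·(1 + Γ)/(1 − Γ) = 50·(1.47)/(0.528)

Z_L ≈ 139 Ω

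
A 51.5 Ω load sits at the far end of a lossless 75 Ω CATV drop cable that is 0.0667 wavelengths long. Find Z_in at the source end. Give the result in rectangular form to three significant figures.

Z_in ≈ 56.4 + j16.1 Ω

βl = 2π × 0.0667 = 24°
tan(βl) = tan(24°) = 0.445
Z_in = Z_0·(Z_L + jZ_0·tanβl)/(Z_0 + jZ_L·tanβl)
     = 75·(51.5 + j33.4)/(75 + j22.9)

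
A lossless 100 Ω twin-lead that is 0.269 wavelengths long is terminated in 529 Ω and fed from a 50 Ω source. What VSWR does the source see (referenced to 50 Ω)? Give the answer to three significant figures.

VSWR ≈ 2.77

βl = 2π × 0.269 = 96.8°
tan(βl) = -8.34
Z_in = Z_0·(Z_L + jZ_0·tanβl)/(Z_0 + jZ_L·tanβl) = 19.2 + j11.6 Ω
Γ_s = (Z_in − Z_s)/(Z_in + Z_s) = (-30.8 + j11.6)/(69.2 + j11.6), |Γ_s| = 0.47
VSWR = (1 + |Γ_s|)/(1 − |Γ_s|)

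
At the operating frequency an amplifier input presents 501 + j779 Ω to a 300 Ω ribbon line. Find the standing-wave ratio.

Γ = (Z_L − Z_0)/(Z_L + Z_0) = (201 + j779)/(801 + j779)
|Γ| = 805/1120 = 0.72
VSWR = (1 + |Γ|)/(1 − |Γ|) = 1.72/0.28

VSWR ≈ 6.14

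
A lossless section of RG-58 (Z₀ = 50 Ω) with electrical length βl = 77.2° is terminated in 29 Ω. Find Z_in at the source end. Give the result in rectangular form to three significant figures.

tan(βl) = tan(77.2°) = 4.4
Z_in = Z_0·(Z_L + jZ_0·tanβl)/(Z_0 + jZ_L·tanβl)
     = 50·(29 + j220)/(50 + j128)

Z_in ≈ 78.6 + j19.4 Ω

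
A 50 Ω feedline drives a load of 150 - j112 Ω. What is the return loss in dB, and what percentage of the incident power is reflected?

RL ≈ 3.67 dB; 42.9% of incident power reflected

Γ = (100 − j112)/(200 − j112), |Γ| = 0.655
RL = −20·log₁₀(0.655) = 3.67 dB
P_refl/P_inc = |Γ|² = 0.429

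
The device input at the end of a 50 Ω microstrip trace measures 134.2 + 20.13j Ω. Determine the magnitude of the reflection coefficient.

Γ = (Z_L − Z_0)/(Z_L + Z_0) = (84.2 + j20.13)/(184.2 + j20.13)
|Γ| = 86.6/185

|Γ| ≈ 0.467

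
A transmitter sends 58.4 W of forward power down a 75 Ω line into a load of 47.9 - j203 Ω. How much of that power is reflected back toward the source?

|Γ| = |(-27.1 − j203)/(122.9 − j203)| = 0.863
|Γ|² = 0.745
P_refl = |Γ|²·P_inc = 43.5 W, P_del = (1 − |Γ|²)·P_inc = 14.9 W

P_reflected ≈ 43.5 W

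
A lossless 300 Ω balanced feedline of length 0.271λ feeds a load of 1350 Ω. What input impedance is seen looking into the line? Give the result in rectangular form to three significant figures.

βl = 2π × 0.271 = 97.6°
tan(βl) = tan(97.6°) = -7.53
Z_in = Z_0·(Z_L + jZ_0·tanβl)/(Z_0 + jZ_L·tanβl)
     = 300·(1350 − j2260)/(300 − j10200)

Z_in ≈ 67.8 + j37.8 Ω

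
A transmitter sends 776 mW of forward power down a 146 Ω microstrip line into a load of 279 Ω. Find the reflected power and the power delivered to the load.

Γ = (279 − 146)/(279 + 146) = 0.313
|Γ|² = 0.0979
P_refl = |Γ|²·P_inc = 76 mW, P_del = (1 − |Γ|²)·P_inc = 700 mW

P_reflected ≈ 76 mW; P_delivered ≈ 700 mW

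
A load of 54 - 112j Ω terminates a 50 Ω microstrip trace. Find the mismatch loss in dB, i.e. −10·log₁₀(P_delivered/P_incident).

mismatch loss ≈ 3.35 dB

Γ = (4 − j112)/(104 − j112), |Γ| = 0.733
|Γ|² = 0.538, so P_del/P_inc = 1 − |Γ|² = 0.462
ML = −10·log₁₀(1 − |Γ|²)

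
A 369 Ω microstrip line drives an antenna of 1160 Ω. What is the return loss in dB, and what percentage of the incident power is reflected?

RL ≈ 5.72 dB; 26.8% of incident power reflected

Γ = (1160 − 369)/(1160 + 369) = 0.517
RL = −20·log₁₀(0.517) = 5.72 dB
P_refl/P_inc = |Γ|² = 0.268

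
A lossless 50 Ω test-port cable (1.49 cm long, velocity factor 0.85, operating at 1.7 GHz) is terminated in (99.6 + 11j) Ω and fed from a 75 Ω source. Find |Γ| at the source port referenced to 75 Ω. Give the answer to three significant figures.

|Γ| ≈ 0.315

λ = v/f = 0.85·c / 1.7 GHz = 0.15 m
βl = 2π·l/λ = 2π × 0.0993 = 35.8°
tan(βl) = 0.72
Z_in = Z_0·(Z_L + jZ_0·tanβl)/(Z_0 + jZ_L·tanβl) = 54.7 − j37.4 Ω
Γ_s = (Z_in − Z_s)/(Z_in + Z_s) = (-20.3 − j37.4)/(130 − j37.4), |Γ_s| = 0.315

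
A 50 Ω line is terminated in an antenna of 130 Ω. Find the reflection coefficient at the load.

Γ = 0.444

Γ = (Z_L − Z_0)/(Z_L + Z_0) = (130 − 50)/(130 + 50) = 80/180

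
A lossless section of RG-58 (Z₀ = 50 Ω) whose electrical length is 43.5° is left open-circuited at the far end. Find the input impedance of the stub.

Z_in ≈ −j52.7 Ω

tan(βl) = 0.949
For an open-circuited stub, Z_in = −jZ_0·cot(βl) = −jZ_0/tan(βl)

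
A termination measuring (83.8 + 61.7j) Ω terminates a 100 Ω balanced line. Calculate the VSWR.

VSWR ≈ 1.98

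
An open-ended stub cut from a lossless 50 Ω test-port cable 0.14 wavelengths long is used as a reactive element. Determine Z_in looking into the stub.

βl = 2π × 0.14 = 50.4°
tan(βl) = 1.21
For an open-ended stub, Z_in = −jZ_0·cot(βl) = −jZ_0/tan(βl)

Z_in ≈ −j41.4 Ω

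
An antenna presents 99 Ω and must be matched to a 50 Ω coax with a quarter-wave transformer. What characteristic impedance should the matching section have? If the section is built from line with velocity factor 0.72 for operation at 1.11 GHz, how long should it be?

Z_qwt = √(Z_0·R_L) = √(50 × 99) = √4950
λ = 0.72·c/f = 0.195 m, so l = λ/4 = 0.0486 m

Z_qwt ≈ 70.4 Ω; length ≈ 4.86 cm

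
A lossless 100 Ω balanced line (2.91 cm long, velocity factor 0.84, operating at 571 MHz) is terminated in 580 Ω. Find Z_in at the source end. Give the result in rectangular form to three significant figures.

Z_in ≈ 92.2 − j191 Ω

λ = v/f = 0.84·c / 571 MHz = 0.441 m
βl = 2π·l/λ = 2π × 0.0659 = 23.7°
tan(βl) = tan(23.7°) = 0.44
Z_in = Z_0·(Z_L + jZ_0·tanβl)/(Z_0 + jZ_L·tanβl)
     = 100·(580 + j44)/(100 + j255)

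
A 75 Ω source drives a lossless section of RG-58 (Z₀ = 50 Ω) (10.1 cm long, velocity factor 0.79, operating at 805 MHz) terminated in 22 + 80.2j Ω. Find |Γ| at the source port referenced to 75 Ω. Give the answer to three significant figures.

|Γ| ≈ 0.853

λ = v/f = 0.79·c / 805 MHz = 0.294 m
βl = 2π·l/λ = 2π × 0.343 = 124°
tan(βl) = -1.51
Z_in = Z_0·(Z_L + jZ_0·tanβl)/(Z_0 + jZ_L·tanβl) = 5.94 + j2.51 Ω
Γ_s = (Z_in − Z_s)/(Z_in + Z_s) = (-69.1 + j2.51)/(80.9 + j2.51), |Γ_s| = 0.853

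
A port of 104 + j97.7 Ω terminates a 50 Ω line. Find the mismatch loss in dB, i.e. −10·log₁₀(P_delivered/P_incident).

mismatch loss ≈ 2.04 dB

Γ = (54 + j97.7)/(154 + j97.7), |Γ| = 0.612
|Γ|² = 0.375, so P_del/P_inc = 1 − |Γ|² = 0.625
ML = −10·log₁₀(1 − |Γ|²)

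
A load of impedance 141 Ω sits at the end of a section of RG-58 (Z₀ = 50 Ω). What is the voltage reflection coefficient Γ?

Γ = 0.476

Γ = (Z_L − Z_0)/(Z_L + Z_0) = (141 − 50)/(141 + 50) = 91/191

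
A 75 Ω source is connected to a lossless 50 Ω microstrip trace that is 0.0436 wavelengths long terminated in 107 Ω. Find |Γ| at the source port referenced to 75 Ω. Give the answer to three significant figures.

βl = 2π × 0.0436 = 15.7°
tan(βl) = 0.281
Z_in = Z_0·(Z_L + jZ_0·tanβl)/(Z_0 + jZ_L·tanβl) = 84.8 − j36.9 Ω
Γ_s = (Z_in − Z_s)/(Z_in + Z_s) = (9.79 − j36.9)/(160 − j36.9), |Γ_s| = 0.233

|Γ| ≈ 0.233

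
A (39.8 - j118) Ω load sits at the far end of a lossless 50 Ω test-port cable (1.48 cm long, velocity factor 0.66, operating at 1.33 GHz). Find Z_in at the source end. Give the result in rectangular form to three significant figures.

λ = v/f = 0.66·c / 1.33 GHz = 0.149 m
βl = 2π·l/λ = 2π × 0.0994 = 35.8°
tan(βl) = tan(35.8°) = 0.721
Z_in = Z_0·(Z_L + jZ_0·tanβl)/(Z_0 + jZ_L·tanβl)
     = 50·(39.8 − j82)/(135 + j28.7)

Z_in ≈ 7.93 − j32 Ω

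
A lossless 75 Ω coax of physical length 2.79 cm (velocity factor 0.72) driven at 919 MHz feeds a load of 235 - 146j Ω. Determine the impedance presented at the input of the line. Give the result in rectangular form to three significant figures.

λ = v/f = 0.72·c / 919 MHz = 0.235 m
βl = 2π·l/λ = 2π × 0.119 = 42.7°
tan(βl) = tan(42.7°) = 0.924
Z_in = Z_0·(Z_L + jZ_0·tanβl)/(Z_0 + jZ_L·tanβl)
     = 75·(235 − j76.7)/(210 + j217)

Z_in ≈ 26.9 − j55.2 Ω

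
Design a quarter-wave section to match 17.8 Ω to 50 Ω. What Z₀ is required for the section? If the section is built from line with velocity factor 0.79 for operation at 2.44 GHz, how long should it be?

Z_qwt = √(Z_0·R_L) = √(50 × 17.8) = √890
λ = 0.79·c/f = 0.0971 m, so l = λ/4 = 0.0243 m

Z_qwt ≈ 29.8 Ω; length ≈ 2.43 cm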